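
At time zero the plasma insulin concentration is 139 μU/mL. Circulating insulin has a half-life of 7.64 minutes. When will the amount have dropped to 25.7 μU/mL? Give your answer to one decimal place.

Fraction remaining = 25.7/139 ≈ 0.18489.
n = log₂(139/25.7) = ln(5.4086)/ln 2 ≈ 2.4352 half-lives.
t = n × t½ = 2.4352 × 7.64 ≈ 18.605 minutes.

18.6 minutes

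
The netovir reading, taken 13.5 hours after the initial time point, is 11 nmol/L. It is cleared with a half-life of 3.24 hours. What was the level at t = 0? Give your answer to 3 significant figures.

198 nmol/L

Number of half-lives elapsed: n = 13.5/3.24 ≈ 4.1667.
A₀ = A × 2^n = 11 × 2^4.1667 = 11 × 17.959 ≈ 197.55 nmol/L.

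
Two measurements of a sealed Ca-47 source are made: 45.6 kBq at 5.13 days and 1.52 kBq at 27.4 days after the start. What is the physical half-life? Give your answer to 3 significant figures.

Over Δt = 27.4 − 5.13 = 22.27 days, the level fell by a factor of 45.6/1.52 ≈ 30.
n = log₂(30) ≈ 4.9069 half-lives, so t½ = 22.27/4.9069 ≈ 4.5385 days.

4.54 days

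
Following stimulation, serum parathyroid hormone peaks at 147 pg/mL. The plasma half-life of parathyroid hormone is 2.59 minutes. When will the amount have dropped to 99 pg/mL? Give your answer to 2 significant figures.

Fraction remaining = 99/147 ≈ 0.67347.
n = log₂(147/99) = ln(1.4848)/ln 2 ≈ 0.57032 half-lives.
t = n × t½ = 0.57032 × 2.59 ≈ 1.4771 minutes.

1.5 minutes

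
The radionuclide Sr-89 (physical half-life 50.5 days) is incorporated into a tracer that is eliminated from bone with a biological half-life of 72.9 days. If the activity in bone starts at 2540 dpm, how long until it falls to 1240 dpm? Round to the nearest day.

31 days

1/t_eff = 1/t_phys + 1/t_biol = 1/50.5 + 1/72.9 = 0.033519 per day.
t_eff = 50.5 × 72.9 / (50.5 + 72.9) ≈ 29.833 days.
n = log₂(2540/1240) ≈ 1.0345; t = 1.0345 × 29.833 ≈ 30.862 days.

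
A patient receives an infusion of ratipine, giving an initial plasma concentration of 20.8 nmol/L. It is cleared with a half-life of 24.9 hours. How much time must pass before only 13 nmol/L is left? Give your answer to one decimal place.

16.9 hours

Fraction remaining = 13/20.8 ≈ 0.625.
n = log₂(20.8/13) = ln(1.6)/ln 2 ≈ 0.67807 half-lives.
t = n × t½ = 0.67807 × 24.9 ≈ 16.884 hours.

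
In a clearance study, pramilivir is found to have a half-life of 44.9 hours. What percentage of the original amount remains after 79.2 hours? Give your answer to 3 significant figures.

29.4%

n = 79.2/44.9 ≈ 1.7639 half-lives.
Fraction remaining = (1/2)^1.7639 ≈ 0.29445, i.e. 29.445%.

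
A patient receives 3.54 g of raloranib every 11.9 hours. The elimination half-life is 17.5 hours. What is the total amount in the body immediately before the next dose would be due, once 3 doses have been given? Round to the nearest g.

4 g

The 3 doses were given 35.7, 23.8, 11.9 hours ago.
Total = 3.54·(1/2)^(35.7/17.5) + 3.54·(1/2)^(23.8/17.5) + 3.54·(1/2)^(11.9/17.5)
      = 0.8608 + 1.3791 + 2.2095 ≈ 4.4495 g.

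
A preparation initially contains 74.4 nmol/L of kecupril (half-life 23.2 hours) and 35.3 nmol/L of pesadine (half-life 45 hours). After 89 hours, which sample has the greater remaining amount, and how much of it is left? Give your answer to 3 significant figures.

pesadine, 8.96 nmol/L

kecupril: 74.4 × (1/2)^3.8362 ≈ 5.2091 nmol/L.
pesadine: 35.3 × (1/2)^1.9778 ≈ 8.962 nmol/L.
Pesadine has more remaining, at ≈ 8.962 nmol/L.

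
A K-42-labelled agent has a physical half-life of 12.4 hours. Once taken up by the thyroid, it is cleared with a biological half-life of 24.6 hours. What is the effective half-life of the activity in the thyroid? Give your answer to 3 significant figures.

1/t_eff = 1/t_phys + 1/t_biol = 1/12.4 + 1/24.6 = 0.1213 per hour.
t_eff = 12.4 × 24.6 / (12.4 + 24.6) ≈ 8.2443 hours.

8.24 hours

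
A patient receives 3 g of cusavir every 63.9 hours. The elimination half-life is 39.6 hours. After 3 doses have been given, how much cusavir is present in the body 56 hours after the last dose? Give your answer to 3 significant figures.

1.61 g

The 3 doses were given 183.8, 119.9, 56 hours ago.
Total = 3·(1/2)^(183.8/39.6) + 3·(1/2)^(119.9/39.6) + 3·(1/2)^(56/39.6)
      = 0.1202 + 0.36785 + 1.1257 ≈ 1.6138 g.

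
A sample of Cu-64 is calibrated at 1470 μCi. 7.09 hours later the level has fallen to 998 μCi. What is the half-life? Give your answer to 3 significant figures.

A/A₀ = 998/1470 ≈ 0.67891.
n = log₂(1.4729) ≈ 0.5587 half-lives elapsed in 7.09 hours.
t½ = 7.09/0.5587 ≈ 12.69 hours.

12.7 hours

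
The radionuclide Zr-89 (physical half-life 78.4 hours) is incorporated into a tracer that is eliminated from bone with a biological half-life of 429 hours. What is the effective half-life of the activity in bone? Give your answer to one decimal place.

1/t_eff = 1/t_phys + 1/t_biol = 1/78.4 + 1/429 = 0.015086 per hour.
t_eff = 78.4 × 429 / (78.4 + 429) ≈ 66.286 hours.

66.3 hours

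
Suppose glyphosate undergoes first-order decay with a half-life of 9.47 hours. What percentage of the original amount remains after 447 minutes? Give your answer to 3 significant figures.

58.0%

447 minutes = 7.45 hours.
n = 7.45/9.47 ≈ 0.78669 half-lives.
Fraction remaining = (1/2)^0.78669 ≈ 0.57967, i.e. 57.967%.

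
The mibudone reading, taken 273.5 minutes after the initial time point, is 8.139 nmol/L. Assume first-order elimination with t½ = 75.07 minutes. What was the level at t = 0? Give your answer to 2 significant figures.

Number of half-lives elapsed: n = 273.5/75.07 ≈ 3.6433.
A₀ = A × 2^n = 8.139 × 2^3.6433 = 8.139 × 12.495 ≈ 101.7 nmol/L.

100 nmol/L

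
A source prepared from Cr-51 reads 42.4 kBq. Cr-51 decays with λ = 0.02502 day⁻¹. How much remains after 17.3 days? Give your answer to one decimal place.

t½ = ln 2 / λ = 0.69315 / 0.02502 ≈ 27.704 days.
Number of half-lives: n = 17.3/27.704 ≈ 0.62446.
Remaining = 42.4 × (1/2)^0.62446 = 42.4 × 0.64866 ≈ 27.503 kBq.

27.5 kBq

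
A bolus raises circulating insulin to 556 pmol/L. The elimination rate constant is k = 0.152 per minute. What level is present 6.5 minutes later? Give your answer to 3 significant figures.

207 pmol/L

t½ = ln 2 / k = 0.69315 / 0.152 ≈ 4.5602 minutes.
Number of half-lives: n = 6.5/4.5602 ≈ 1.4254.
Remaining = 556 × (1/2)^1.4254 = 556 × 0.37232 ≈ 207.01 pmol/L.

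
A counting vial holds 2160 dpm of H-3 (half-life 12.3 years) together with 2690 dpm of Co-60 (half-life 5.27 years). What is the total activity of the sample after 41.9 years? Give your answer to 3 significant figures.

215 dpm

H-3: 2160 × (1/2)^(41.9/12.3) = 2160 × (1/2)^3.4065 ≈ 203.7 dpm.
Co-60: 2690 × (1/2)^(41.9/5.27) = 2690 × (1/2)^7.9507 ≈ 10.873 dpm.
Total = 203.7 + 10.873 ≈ 214.57 dpm.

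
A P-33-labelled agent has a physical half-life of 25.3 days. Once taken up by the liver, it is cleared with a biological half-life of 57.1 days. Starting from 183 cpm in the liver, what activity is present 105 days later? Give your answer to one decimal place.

1/t_eff = 1/t_phys + 1/t_biol = 1/25.3 + 1/57.1 = 0.057039 per day.
t_eff = 25.3 × 57.1 / (25.3 + 57.1) ≈ 17.532 days.
Remaining = 183 × (1/2)^(105/17.532) = 183 × (1/2)^5.9891 ≈ 2.8811 cpm.

2.9 cpm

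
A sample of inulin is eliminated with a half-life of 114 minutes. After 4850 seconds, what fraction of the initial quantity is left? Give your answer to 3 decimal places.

4850 seconds = 80.8333 minutes.
n = 80.8333/114 ≈ 0.70906 half-lives.
Fraction remaining = (1/2)^0.70906 ≈ 0.61172.

0.612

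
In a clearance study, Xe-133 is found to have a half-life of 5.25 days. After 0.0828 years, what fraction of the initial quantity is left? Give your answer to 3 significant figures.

0.0828 years = 30.222 days.
n = 30.222/5.25 ≈ 5.7566 half-lives.
Fraction remaining = (1/2)^5.7566 ≈ 0.018497.

0.0185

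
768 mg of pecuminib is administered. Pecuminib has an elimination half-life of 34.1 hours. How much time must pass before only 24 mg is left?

170.5 hours

24/768 = 1/32, so 5 half-lives have elapsed.
t = 5 × 34.1 = 170.5 hours.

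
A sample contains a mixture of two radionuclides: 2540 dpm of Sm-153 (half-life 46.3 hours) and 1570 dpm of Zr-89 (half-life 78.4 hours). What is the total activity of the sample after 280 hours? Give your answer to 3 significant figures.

170 dpm

Sm-153: 2540 × (1/2)^(280/46.3) = 2540 × (1/2)^6.0475 ≈ 38.402 dpm.
Zr-89: 1570 × (1/2)^(280/78.4) = 1570 × (1/2)^3.5714 ≈ 132.07 dpm.
Total = 38.402 + 132.07 ≈ 170.47 dpm.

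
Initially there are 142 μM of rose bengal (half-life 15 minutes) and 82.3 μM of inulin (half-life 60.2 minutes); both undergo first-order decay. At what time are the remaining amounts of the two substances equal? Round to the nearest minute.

16 minutes

Set 142·(1/2)^(t/15) = 82.3·(1/2)^(t/60.2).
Taking log₂: log₂(142/82.3) = t·(1/15 − 1/60.2).
log₂(1.7254) = 0.78693; 1/15 − 1/60.2 = 0.050055.
t = 0.78693 / 0.050055 ≈ 15.721 minutes.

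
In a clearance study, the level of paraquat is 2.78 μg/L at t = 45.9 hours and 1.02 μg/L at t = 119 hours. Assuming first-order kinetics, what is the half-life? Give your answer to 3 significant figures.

Over Δt = 119 − 45.9 = 73.1 hours, the level fell by a factor of 2.78/1.02 ≈ 2.7255.
n = log₂(2.7255) ≈ 1.4465 half-lives, so t½ = 73.1/1.4465 ≈ 50.535 hours.

50.5 hours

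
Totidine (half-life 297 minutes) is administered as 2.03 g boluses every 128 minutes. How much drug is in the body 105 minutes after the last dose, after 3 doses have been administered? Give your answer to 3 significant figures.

The 3 doses were given 361, 233, 105 minutes ago.
Total = 2.03·(1/2)^(361/297) + 2.03·(1/2)^(233/297) + 2.03·(1/2)^(105/297)
      = 0.87417 + 1.1785 + 1.5888 ≈ 3.6415 g.

3.64 g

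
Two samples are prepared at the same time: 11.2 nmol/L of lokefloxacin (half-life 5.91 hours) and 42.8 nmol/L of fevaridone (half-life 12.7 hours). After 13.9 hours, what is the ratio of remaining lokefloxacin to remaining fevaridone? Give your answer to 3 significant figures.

0.109

lokefloxacin: 11.2 × (1/2)^(13.9/5.91) = 11.2 × (1/2)^2.3519 ≈ 2.1939 nmol/L.
fevaridone: 42.8 × (1/2)^(13.9/12.7) = 42.8 × (1/2)^1.0945 ≈ 20.043 nmol/L.
Ratio ≈ 2.1939 / 20.043 ≈ 0.10946.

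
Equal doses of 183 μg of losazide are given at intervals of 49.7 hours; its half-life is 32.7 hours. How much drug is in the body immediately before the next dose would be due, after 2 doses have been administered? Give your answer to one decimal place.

The 2 doses were given 99.4, 49.7 hours ago.
Total = 183·(1/2)^(99.4/32.7) + 183·(1/2)^(49.7/32.7)
      = 22.253 + 63.815 ≈ 86.068 μg.

86.1 μg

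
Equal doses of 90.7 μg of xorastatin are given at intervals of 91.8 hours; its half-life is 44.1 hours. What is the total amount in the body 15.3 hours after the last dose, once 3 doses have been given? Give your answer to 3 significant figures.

The 3 doses were given 198.9, 107.1, 15.3 hours ago.
Total = 90.7·(1/2)^(198.9/44.1) + 90.7·(1/2)^(107.1/44.1) + 90.7·(1/2)^(15.3/44.1)
      = 3.9802 + 16.847 + 71.313 ≈ 92.141 μg.

92.1 μg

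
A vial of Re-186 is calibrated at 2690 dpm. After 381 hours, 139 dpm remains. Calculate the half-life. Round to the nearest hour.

89 hours

A/A₀ = 139/2690 ≈ 0.051673.
n = log₂(19.353) ≈ 4.2744 half-lives elapsed in 381 hours.
t½ = 381/4.2744 ≈ 89.134 hours.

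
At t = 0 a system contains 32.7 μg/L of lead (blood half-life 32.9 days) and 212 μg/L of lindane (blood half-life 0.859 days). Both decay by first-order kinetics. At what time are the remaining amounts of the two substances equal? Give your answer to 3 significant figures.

Set 32.7·(1/2)^(t/32.9) = 212·(1/2)^(t/0.859).
Taking log₂: log₂(32.7/212) = t·(1/32.9 − 1/0.859).
log₂(0.15425) = -2.6967; 1/32.9 − 1/0.859 = -1.1337.
t = -2.6967 / -1.1337 ≈ 2.3786 days.

2.38 days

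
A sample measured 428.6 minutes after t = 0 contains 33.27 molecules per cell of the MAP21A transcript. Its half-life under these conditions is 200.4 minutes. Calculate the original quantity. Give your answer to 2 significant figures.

Number of half-lives elapsed: n = 428.6/200.4 ≈ 2.1387.
A₀ = A × 2^n = 33.27 × 2^2.1387 = 33.27 × 4.4037 ≈ 146.51 molecules per cell.

150 molecules per cell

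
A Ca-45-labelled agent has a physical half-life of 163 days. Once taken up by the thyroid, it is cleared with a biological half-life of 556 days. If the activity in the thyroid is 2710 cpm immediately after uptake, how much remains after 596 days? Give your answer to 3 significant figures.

1/t_eff = 1/t_phys + 1/t_biol = 1/163 + 1/556 = 0.0079335 per day.
t_eff = 163 × 556 / (163 + 556) ≈ 126.05 days.
Remaining = 2710 × (1/2)^(596/126.05) = 2710 × (1/2)^4.7284 ≈ 102.23 cpm.

102 cpm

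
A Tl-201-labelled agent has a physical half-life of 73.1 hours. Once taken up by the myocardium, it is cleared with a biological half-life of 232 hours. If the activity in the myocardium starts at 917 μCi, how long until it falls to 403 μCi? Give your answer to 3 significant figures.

65.9 hours

1/t_eff = 1/t_phys + 1/t_biol = 1/73.1 + 1/232 = 0.01799 per hour.
t_eff = 73.1 × 232 / (73.1 + 232) ≈ 55.586 hours.
n = log₂(917/403) ≈ 1.1861; t = 1.1861 × 55.586 ≈ 65.933 hours.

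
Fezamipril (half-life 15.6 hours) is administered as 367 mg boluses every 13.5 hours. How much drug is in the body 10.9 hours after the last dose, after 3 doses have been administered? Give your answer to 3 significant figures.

The 3 doses were given 37.9, 24.4, 10.9 hours ago.
Total = 367·(1/2)^(37.9/15.6) + 367·(1/2)^(24.4/15.6) + 367·(1/2)^(10.9/15.6)
      = 68.127 + 124.12 + 226.12 ≈ 418.36 mg.

418 mg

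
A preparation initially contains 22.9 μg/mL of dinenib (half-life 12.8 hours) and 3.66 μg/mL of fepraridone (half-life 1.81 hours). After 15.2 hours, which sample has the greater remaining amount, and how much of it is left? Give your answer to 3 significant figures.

dinenib, 10.1 μg/mL

dinenib: 22.9 × (1/2)^1.1875 ≈ 10.055 μg/mL.
fepraridone: 3.66 × (1/2)^8.3978 ≈ 0.010852 μg/mL.
Dinenib has more remaining, at ≈ 10.055 μg/mL.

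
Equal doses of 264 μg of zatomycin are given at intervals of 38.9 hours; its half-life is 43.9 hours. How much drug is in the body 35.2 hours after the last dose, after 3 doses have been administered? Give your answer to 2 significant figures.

The 3 doses were given 113, 74.1, 35.2 hours ago.
Total = 264·(1/2)^(113/43.9) + 264·(1/2)^(74.1/43.9) + 264·(1/2)^(35.2/43.9)
      = 44.335 + 81.938 + 151.44 ≈ 277.71 μg.

280 μg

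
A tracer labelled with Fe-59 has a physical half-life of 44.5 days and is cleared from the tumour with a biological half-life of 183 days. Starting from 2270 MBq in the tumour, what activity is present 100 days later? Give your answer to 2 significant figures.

330 MBq

1/t_eff = 1/t_phys + 1/t_biol = 1/44.5 + 1/183 = 0.027936 per day.
t_eff = 44.5 × 183 / (44.5 + 183) ≈ 35.796 days.
Remaining = 2270 × (1/2)^(100/35.796) = 2270 × (1/2)^2.7936 ≈ 327.38 MBq.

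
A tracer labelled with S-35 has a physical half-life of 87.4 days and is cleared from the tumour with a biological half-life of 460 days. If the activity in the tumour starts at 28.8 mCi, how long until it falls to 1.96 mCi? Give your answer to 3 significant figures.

285 days

1/t_eff = 1/t_phys + 1/t_biol = 1/87.4 + 1/460 = 0.013616 per day.
t_eff = 87.4 × 460 / (87.4 + 460) ≈ 73.445 days.
n = log₂(28.8/1.96) ≈ 3.8771; t = 3.8771 × 73.445 ≈ 284.76 days.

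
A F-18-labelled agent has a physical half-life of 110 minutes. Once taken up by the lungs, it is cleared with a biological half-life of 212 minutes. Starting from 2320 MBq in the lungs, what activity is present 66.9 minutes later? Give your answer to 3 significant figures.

1/t_eff = 1/t_phys + 1/t_biol = 1/110 + 1/212 = 0.013808 per minute.
t_eff = 110 × 212 / (110 + 212) ≈ 72.422 minutes.
Remaining = 2320 × (1/2)^(66.9/72.422) = 2320 × (1/2)^0.92375 ≈ 1223 MBq.

1220 MBq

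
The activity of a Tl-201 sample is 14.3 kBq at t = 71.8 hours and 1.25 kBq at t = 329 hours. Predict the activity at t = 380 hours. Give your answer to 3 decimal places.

0.771 kBq

Over Δt = 329 − 71.8 = 257.2 hours, the level fell by a factor of 14.3/1.25 ≈ 11.44.
n = log₂(11.44) ≈ 3.516 half-lives, so t½ = 257.2/3.516 ≈ 73.151 hours.
From t = 329 to t = 380: 1.25 × (1/2)^((380−329)/73.151) ≈ 0.77097 kBq.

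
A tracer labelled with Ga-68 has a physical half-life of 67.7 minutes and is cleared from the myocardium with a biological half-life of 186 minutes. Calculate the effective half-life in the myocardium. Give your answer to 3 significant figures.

49.6 minutes

1/t_eff = 1/t_phys + 1/t_biol = 1/67.7 + 1/186 = 0.020147 per minute.
t_eff = 67.7 × 186 / (67.7 + 186) ≈ 49.634 minutes.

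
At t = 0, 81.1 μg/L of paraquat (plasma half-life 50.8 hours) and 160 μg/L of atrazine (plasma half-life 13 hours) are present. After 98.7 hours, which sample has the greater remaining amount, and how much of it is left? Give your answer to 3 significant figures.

paraquat, 21.1 μg/L

paraquat: 81.1 × (1/2)^1.9429 ≈ 21.093 μg/L.
atrazine: 160 × (1/2)^7.5923 ≈ 0.8291 μg/L.
Paraquat has more remaining, at ≈ 21.093 μg/L.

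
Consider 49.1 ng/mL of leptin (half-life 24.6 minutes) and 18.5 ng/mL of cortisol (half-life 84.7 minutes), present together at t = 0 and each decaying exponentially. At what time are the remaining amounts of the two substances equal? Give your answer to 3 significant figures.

Set 49.1·(1/2)^(t/24.6) = 18.5·(1/2)^(t/84.7).
Taking log₂: log₂(49.1/18.5) = t·(1/24.6 − 1/84.7).
log₂(2.6541) = 1.4082; 1/24.6 − 1/84.7 = 0.028844.
t = 1.4082 / 0.028844 ≈ 48.821 minutes.

48.8 minutes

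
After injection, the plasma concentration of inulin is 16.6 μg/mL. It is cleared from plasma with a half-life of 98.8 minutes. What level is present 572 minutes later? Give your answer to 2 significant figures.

Number of half-lives: n = 572/98.8 ≈ 5.7895.
Remaining = 16.6 × (1/2)^5.7895 = 16.6 × 0.01808 ≈ 0.30013 μg/mL.

0.30 μg/mL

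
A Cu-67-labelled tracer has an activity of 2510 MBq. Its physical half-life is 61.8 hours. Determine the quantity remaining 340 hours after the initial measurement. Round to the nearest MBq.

Number of half-lives: n = 340/61.8 ≈ 5.5016.
Remaining = 2510 × (1/2)^5.5016 = 2510 × 0.022072 ≈ 55.402 MBq.

55 MBq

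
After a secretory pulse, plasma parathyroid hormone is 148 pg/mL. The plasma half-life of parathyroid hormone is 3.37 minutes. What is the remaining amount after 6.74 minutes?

Elapsed time is 2 half-lives (6.74/3.37).
Each half-life halves the amount: 148 × (1/2)^2 = 148/4 = 37 pg/mL.

37 pg/mL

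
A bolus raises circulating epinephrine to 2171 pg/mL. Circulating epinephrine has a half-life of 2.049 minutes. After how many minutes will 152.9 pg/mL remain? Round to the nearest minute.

8 minutes

Fraction remaining = 152.9/2171 ≈ 0.070428.
n = log₂(2171/152.9) = ln(14.199)/ln 2 ≈ 3.8277 half-lives.
t = n × t½ = 3.8277 × 2.049 ≈ 7.843 minutes.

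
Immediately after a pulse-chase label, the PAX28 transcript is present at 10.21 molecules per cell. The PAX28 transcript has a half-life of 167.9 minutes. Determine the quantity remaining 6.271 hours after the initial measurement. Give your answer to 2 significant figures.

Convert the elapsed time: 6.271 hours = 376.26 minutes.
Number of half-lives: n = 376.26/167.9 ≈ 2.241.
Remaining = 10.21 × (1/2)^2.241 = 10.21 × 0.21154 ≈ 2.1599 molecules per cell.

2.2 molecules per cell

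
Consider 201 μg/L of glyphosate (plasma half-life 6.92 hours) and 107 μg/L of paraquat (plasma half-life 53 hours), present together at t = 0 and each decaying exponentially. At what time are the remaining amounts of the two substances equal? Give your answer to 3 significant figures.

Set 201·(1/2)^(t/6.92) = 107·(1/2)^(t/53).
Taking log₂: log₂(201/107) = t·(1/6.92 − 1/53).
log₂(1.8785) = 0.90958; 1/6.92 − 1/53 = 0.12564.
t = 0.90958 / 0.12564 ≈ 7.2396 hours.

7.24 hours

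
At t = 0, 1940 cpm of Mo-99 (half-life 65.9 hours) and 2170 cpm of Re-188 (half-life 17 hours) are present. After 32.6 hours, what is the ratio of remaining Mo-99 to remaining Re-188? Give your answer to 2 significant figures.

2.4

Mo-99: 1940 × (1/2)^(32.6/65.9) = 1940 × (1/2)^0.49469 ≈ 1376.8 cpm.
Re-188: 2170 × (1/2)^(32.6/17) = 2170 × (1/2)^1.9176 ≈ 574.37 cpm.
Ratio ≈ 1376.8 / 574.37 ≈ 2.3971.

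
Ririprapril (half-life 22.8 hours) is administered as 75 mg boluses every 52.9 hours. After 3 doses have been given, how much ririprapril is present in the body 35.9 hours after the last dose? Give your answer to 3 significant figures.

31.2 mg

The 3 doses were given 141.7, 88.8, 35.9 hours ago.
Total = 75·(1/2)^(141.7/22.8) + 75·(1/2)^(88.8/22.8) + 75·(1/2)^(35.9/22.8)
      = 1.0097 + 5.0423 + 25.181 ≈ 31.233 mg.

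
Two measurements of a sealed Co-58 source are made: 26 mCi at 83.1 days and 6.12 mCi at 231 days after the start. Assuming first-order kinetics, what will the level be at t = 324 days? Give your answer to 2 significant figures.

2.5 mCi

Over Δt = 231 − 83.1 = 147.9 days, the level fell by a factor of 26/6.12 ≈ 4.2484.
n = log₂(4.2484) ≈ 2.0869 half-lives, so t½ = 147.9/2.0869 ≈ 70.87 days.
From t = 231 to t = 324: 6.12 × (1/2)^((324−231)/70.87) ≈ 2.4645 mCi.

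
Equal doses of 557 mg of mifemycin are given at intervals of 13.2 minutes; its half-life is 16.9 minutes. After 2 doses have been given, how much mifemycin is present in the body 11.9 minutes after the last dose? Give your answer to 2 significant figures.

The 2 doses were given 25.1, 11.9 minutes ago.
Total = 557·(1/2)^(25.1/16.9) + 557·(1/2)^(11.9/16.9)
      = 198.96 + 341.89 ≈ 540.85 mg.

540 mg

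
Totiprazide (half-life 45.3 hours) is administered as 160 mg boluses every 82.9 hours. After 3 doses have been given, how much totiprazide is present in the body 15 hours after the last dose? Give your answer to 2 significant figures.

170 mg

The 3 doses were given 180.8, 97.9, 15 hours ago.
Total = 160·(1/2)^(180.8/45.3) + 160·(1/2)^(97.9/45.3) + 160·(1/2)^(15/45.3)
      = 10.061 + 35.773 + 127.19 ≈ 173.02 mg.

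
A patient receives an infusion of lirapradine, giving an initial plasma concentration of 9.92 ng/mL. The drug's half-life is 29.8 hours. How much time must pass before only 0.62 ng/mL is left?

0.62/9.92 = 1/16, so 4 half-lives have elapsed.
t = 4 × 29.8 = 119.2 hours.

119.2 hours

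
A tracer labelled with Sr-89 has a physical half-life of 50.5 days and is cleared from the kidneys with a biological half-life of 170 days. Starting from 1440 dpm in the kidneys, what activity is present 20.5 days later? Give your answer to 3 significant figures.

1/t_eff = 1/t_phys + 1/t_biol = 1/50.5 + 1/170 = 0.025684 per day.
t_eff = 50.5 × 170 / (50.5 + 170) ≈ 38.934 days.
Remaining = 1440 × (1/2)^(20.5/38.934) = 1440 × (1/2)^0.52653 ≈ 999.68 dpm.

1000 dpm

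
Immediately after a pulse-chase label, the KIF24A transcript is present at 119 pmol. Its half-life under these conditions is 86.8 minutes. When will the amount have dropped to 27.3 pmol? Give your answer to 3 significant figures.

184 minutes

Fraction remaining = 27.3/119 ≈ 0.22941.
n = log₂(119/27.3) = ln(4.359)/ln 2 ≈ 2.124 half-lives.
t = n × t½ = 2.124 × 86.8 ≈ 184.36 minutes.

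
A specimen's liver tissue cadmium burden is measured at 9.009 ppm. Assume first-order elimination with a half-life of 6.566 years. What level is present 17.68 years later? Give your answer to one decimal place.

Number of half-lives: n = 17.68/6.566 ≈ 2.6927.
Remaining = 9.009 × (1/2)^2.6927 = 9.009 × 0.15468 ≈ 1.3935 ppm.

1.4 ppm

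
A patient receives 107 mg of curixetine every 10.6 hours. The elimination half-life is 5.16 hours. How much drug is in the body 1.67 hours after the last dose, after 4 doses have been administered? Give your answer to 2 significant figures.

The 4 doses were given 33.47, 22.87, 12.27, 1.67 hours ago.
Total = 107·(1/2)^(33.47/5.16) + 107·(1/2)^(22.87/5.16) + 107·(1/2)^(12.27/5.16) + 107·(1/2)^(1.67/5.16)
      = 1.1934 + 4.9564 + 20.586 + 85.498 ≈ 112.23 mg.

110 mg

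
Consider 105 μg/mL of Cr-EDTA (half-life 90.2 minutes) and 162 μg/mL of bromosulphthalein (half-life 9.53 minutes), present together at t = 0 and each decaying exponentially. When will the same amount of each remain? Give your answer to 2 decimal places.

Set 105·(1/2)^(t/90.2) = 162·(1/2)^(t/9.53).
Taking log₂: log₂(105/162) = t·(1/90.2 − 1/9.53).
log₂(0.64815) = -0.6256; 1/90.2 − 1/9.53 = -0.093845.
t = -0.6256 / -0.093845 ≈ 6.6663 minutes.

6.67 minutes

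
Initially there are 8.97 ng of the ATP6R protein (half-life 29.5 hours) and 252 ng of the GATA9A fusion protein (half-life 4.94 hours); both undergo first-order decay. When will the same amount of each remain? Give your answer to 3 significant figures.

Set 8.97·(1/2)^(t/29.5) = 252·(1/2)^(t/4.94).
Taking log₂: log₂(8.97/252) = t·(1/29.5 − 1/4.94).
log₂(0.035595) = -4.8122; 1/29.5 − 1/4.94 = -0.16853.
t = -4.8122 / -0.16853 ≈ 28.554 hours.

28.6 hours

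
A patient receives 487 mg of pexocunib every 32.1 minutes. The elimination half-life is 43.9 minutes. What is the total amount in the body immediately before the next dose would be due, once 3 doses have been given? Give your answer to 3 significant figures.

The 3 doses were given 96.3, 64.2, 32.1 minutes ago.
Total = 487·(1/2)^(96.3/43.9) + 487·(1/2)^(64.2/43.9) + 487·(1/2)^(32.1/43.9)
      = 106.46 + 176.73 + 293.37 ≈ 576.55 mg.

577 mg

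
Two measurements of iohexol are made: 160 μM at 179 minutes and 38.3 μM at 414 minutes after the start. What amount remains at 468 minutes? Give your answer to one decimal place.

Over Δt = 414 − 179 = 235 minutes, the level fell by a factor of 160/38.3 ≈ 4.1775.
n = log₂(4.1775) ≈ 2.0627 half-lives, so t½ = 235/2.0627 ≈ 113.93 minutes.
From t = 414 to t = 468: 38.3 × (1/2)^((468−414)/113.93) ≈ 27.575 μM.

27.6 μM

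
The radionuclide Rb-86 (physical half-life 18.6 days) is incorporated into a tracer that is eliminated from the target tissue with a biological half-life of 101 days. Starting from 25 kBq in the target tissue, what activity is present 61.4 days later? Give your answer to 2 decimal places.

1.66 kBq

1/t_eff = 1/t_phys + 1/t_biol = 1/18.6 + 1/101 = 0.063664 per day.
t_eff = 18.6 × 101 / (18.6 + 101) ≈ 15.707 days.
Remaining = 25 × (1/2)^(61.4/15.707) = 25 × (1/2)^3.909 ≈ 1.6642 kBq.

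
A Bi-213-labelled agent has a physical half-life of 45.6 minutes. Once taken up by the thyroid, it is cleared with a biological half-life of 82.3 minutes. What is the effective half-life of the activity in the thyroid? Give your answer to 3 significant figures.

1/t_eff = 1/t_phys + 1/t_biol = 1/45.6 + 1/82.3 = 0.03408 per minute.
t_eff = 45.6 × 82.3 / (45.6 + 82.3) ≈ 29.342 minutes.

29.3 minutes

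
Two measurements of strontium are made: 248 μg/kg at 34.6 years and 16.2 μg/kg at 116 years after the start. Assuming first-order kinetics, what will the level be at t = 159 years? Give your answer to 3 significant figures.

Over Δt = 116 − 34.6 = 81.4 years, the level fell by a factor of 248/16.2 ≈ 15.309.
n = log₂(15.309) ≈ 3.9363 half-lives, so t½ = 81.4/3.9363 ≈ 20.679 years.
From t = 116 to t = 159: 16.2 × (1/2)^((159−116)/20.679) ≈ 3.8332 μg/kg.

3.83 μg/kg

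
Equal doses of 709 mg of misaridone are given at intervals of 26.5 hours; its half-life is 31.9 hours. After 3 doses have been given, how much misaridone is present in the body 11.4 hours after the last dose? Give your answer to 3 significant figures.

The 3 doses were given 64.4, 37.9, 11.4 hours ago.
Total = 709·(1/2)^(64.4/31.9) + 709·(1/2)^(37.9/31.9) + 709·(1/2)^(11.4/31.9)
      = 174.95 + 311.17 + 553.44 ≈ 1039.6 mg.

1040 mg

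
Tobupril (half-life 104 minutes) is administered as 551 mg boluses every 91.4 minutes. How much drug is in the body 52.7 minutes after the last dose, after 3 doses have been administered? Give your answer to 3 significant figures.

The 3 doses were given 235.5, 144.1, 52.7 minutes ago.
Total = 551·(1/2)^(235.5/104) + 551·(1/2)^(144.1/104) + 551·(1/2)^(52.7/104)
      = 114.68 + 210.89 + 387.8 ≈ 713.37 mg.

713 mg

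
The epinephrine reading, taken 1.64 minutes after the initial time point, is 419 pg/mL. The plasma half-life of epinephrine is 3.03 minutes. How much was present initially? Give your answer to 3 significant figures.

610 pg/mL

Number of half-lives elapsed: n = 1.64/3.03 ≈ 0.54125.
A₀ = A × 2^n = 419 × 2^0.54125 = 419 × 1.4552 ≈ 609.74 pg/mL.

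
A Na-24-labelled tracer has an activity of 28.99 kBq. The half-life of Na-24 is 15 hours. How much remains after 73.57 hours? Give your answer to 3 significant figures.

0.968 kBq

Number of half-lives: n = 73.57/15 ≈ 4.9047.
Remaining = 28.99 × (1/2)^4.9047 = 28.99 × 0.033385 ≈ 0.96782 kBq.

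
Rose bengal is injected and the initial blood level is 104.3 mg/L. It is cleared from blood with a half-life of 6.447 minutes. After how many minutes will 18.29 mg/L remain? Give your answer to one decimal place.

16.2 minutes

Fraction remaining = 18.29/104.3 ≈ 0.17536.
n = log₂(104.3/18.29) = ln(5.7026)/ln 2 ≈ 2.5116 half-lives.
t = n × t½ = 2.5116 × 6.447 ≈ 16.192 minutes.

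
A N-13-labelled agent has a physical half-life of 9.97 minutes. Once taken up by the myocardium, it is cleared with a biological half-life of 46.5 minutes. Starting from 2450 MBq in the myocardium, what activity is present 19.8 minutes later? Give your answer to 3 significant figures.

1/t_eff = 1/t_phys + 1/t_biol = 1/9.97 + 1/46.5 = 0.12181 per minute.
t_eff = 9.97 × 46.5 / (9.97 + 46.5) ≈ 8.2098 minutes.
Remaining = 2450 × (1/2)^(19.8/8.2098) = 2450 × (1/2)^2.4118 ≈ 460.42 MBq.

460 MBq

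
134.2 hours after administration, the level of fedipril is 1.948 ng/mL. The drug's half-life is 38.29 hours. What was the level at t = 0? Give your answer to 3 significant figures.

22.1 ng/mL

Number of half-lives elapsed: n = 134.2/38.29 ≈ 3.5048.
A₀ = A × 2^n = 1.948 × 2^3.5048 = 1.948 × 11.352 ≈ 22.113 ng/mL.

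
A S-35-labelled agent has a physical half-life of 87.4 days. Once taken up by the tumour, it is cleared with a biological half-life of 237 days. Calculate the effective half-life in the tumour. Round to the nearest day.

1/t_eff = 1/t_phys + 1/t_biol = 1/87.4 + 1/237 = 0.015661 per day.
t_eff = 87.4 × 237 / (87.4 + 237) ≈ 63.853 days.

64 days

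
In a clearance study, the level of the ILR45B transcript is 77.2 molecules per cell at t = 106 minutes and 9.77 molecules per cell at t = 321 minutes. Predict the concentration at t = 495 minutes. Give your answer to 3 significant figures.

Over Δt = 321 − 106 = 215 minutes, the level fell by a factor of 77.2/9.77 ≈ 7.9017.
n = log₂(7.9017) ≈ 2.9822 half-lives, so t½ = 215/2.9822 ≈ 72.095 minutes.
From t = 321 to t = 495: 9.77 × (1/2)^((495−321)/72.095) ≈ 1.8339 molecules per cell.

1.83 molecules per cell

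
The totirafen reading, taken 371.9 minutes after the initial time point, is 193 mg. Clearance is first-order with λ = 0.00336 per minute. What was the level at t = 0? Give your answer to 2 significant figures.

670 mg

t½ = ln 2 / λ = 0.69315 / 0.00336 ≈ 206.29 minutes.
Number of half-lives elapsed: n = 371.9/206.29 ≈ 1.8028.
A₀ = A × 2^n = 193 × 2^1.8028 = 193 × 3.4889 ≈ 673.36 mg.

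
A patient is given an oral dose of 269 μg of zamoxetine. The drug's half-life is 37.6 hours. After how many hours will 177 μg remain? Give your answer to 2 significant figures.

Fraction remaining = 177/269 ≈ 0.65799.
n = log₂(269/177) = ln(1.5198)/ln 2 ≈ 0.60386 half-lives.
t = n × t½ = 0.60386 × 37.6 ≈ 22.705 hours.

23 hours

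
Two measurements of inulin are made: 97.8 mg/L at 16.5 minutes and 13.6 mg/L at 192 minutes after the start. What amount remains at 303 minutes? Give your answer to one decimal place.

3.9 mg/L

Over Δt = 192 − 16.5 = 175.5 minutes, the level fell by a factor of 97.8/13.6 ≈ 7.1912.
n = log₂(7.1912) ≈ 2.8462 half-lives, so t½ = 175.5/2.8462 ≈ 61.661 minutes.
From t = 192 to t = 303: 13.6 × (1/2)^((303−192)/61.661) ≈ 3.9051 mg/L.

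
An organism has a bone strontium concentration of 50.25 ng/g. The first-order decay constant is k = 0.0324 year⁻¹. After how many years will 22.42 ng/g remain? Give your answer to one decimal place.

t½ = ln 2 / k = 0.69315 / 0.0324 ≈ 21.393 years.
Fraction remaining = 22.42/50.25 ≈ 0.44617.
n = log₂(50.25/22.42) = ln(2.2413)/ln 2 ≈ 1.1643 half-lives.
t = n × t½ = 1.1643 × 21.393 ≈ 24.909 years.

24.9 years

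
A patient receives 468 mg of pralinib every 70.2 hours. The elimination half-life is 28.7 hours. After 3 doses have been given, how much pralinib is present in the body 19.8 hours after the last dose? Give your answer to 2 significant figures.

350 mg

The 3 doses were given 160.2, 90, 19.8 hours ago.
Total = 468·(1/2)^(160.2/28.7) + 468·(1/2)^(90/28.7) + 468·(1/2)^(19.8/28.7)
      = 9.7708 + 53.241 + 290.11 ≈ 353.12 mg.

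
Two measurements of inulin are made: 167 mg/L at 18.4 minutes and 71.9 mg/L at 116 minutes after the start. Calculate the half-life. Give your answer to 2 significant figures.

Over Δt = 116 − 18.4 = 97.6 minutes, the level fell by a factor of 167/71.9 ≈ 2.3227.
n = log₂(2.3227) ≈ 1.2158 half-lives, so t½ = 97.6/1.2158 ≈ 80.277 minutes.

80 minutes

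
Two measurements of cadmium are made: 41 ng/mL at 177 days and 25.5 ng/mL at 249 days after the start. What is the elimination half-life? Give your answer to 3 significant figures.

105 days

Over Δt = 249 − 177 = 72 days, the level fell by a factor of 41/25.5 ≈ 1.6078.
n = log₂(1.6078) ≈ 0.68513 half-lives, so t½ = 72/0.68513 ≈ 105.09 days.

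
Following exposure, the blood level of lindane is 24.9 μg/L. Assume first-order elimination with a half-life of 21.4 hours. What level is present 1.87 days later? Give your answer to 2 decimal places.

5.82 μg/L

Convert the elapsed time: 1.87 days = 44.88 hours.
Number of half-lives: n = 44.88/21.4 ≈ 2.0972.
Remaining = 24.9 × (1/2)^2.0972 = 24.9 × 0.23371 ≈ 5.8194 μg/L.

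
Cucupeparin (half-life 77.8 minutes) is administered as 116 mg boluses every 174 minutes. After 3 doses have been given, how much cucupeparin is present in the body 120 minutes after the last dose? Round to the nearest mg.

The 3 doses were given 468, 294, 120 minutes ago.
Total = 116·(1/2)^(468/77.8) + 116·(1/2)^(294/77.8) + 116·(1/2)^(120/77.8)
      = 1.7932 + 8.4506 + 39.824 ≈ 50.068 mg.

50 mg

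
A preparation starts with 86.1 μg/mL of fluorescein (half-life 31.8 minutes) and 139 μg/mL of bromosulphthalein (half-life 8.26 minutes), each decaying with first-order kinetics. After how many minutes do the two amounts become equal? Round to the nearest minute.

8 minutes

Set 86.1·(1/2)^(t/31.8) = 139·(1/2)^(t/8.26).
Taking log₂: log₂(86.1/139) = t·(1/31.8 − 1/8.26).
log₂(0.61942) = -0.691; 1/31.8 − 1/8.26 = -0.089619.
t = -0.691 / -0.089619 ≈ 7.7104 minutes.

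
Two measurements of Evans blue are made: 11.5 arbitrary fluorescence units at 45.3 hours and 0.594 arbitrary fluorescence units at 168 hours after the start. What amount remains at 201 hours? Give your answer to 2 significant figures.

0.27 arbitrary fluorescence units

Over Δt = 168 − 45.3 = 122.7 hours, the level fell by a factor of 11.5/0.594 ≈ 19.36.
n = log₂(19.36) ≈ 4.275 half-lives, so t½ = 122.7/4.275 ≈ 28.702 hours.
From t = 168 to t = 201: 0.594 × (1/2)^((201−168)/28.702) ≈ 0.26772 arbitrary fluorescence units.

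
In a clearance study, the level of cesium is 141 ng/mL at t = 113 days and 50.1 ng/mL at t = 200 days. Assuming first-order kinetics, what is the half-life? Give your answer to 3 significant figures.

Over Δt = 200 − 113 = 87 days, the level fell by a factor of 141/50.1 ≈ 2.8144.
n = log₂(2.8144) ≈ 1.4928 half-lives, so t½ = 87/1.4928 ≈ 58.279 days.

58.3 days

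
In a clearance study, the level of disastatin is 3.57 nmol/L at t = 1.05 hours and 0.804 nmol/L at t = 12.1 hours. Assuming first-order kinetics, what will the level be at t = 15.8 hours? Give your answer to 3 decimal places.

0.488 nmol/L

Over Δt = 12.1 − 1.05 = 11.05 hours, the level fell by a factor of 3.57/0.804 ≈ 4.4403.
n = log₂(4.4403) ≈ 2.1507 half-lives, so t½ = 11.05/2.1507 ≈ 5.138 hours.
From t = 12.1 to t = 15.8: 0.804 × (1/2)^((15.8−12.1)/5.138) ≈ 0.48806 nmol/L.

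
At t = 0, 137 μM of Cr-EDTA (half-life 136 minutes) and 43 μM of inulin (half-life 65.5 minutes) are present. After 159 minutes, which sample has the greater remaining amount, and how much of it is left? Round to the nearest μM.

Cr-EDTA: 137 × (1/2)^1.1691 ≈ 60.923 μM.
inulin: 43 × (1/2)^2.4275 ≈ 7.9933 μM.
Cr-EDTA has more remaining, at ≈ 60.923 μM.

Cr-EDTA, 61 μM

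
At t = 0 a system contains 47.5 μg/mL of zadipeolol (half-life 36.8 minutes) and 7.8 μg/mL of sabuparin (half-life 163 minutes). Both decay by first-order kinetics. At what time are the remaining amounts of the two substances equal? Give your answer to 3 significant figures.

Set 47.5·(1/2)^(t/36.8) = 7.8·(1/2)^(t/163).
Taking log₂: log₂(47.5/7.8) = t·(1/36.8 − 1/163).
log₂(6.0897) = 2.6064; 1/36.8 − 1/163 = 0.021039.
t = 2.6064 / 0.021039 ≈ 123.88 minutes.

124 minutes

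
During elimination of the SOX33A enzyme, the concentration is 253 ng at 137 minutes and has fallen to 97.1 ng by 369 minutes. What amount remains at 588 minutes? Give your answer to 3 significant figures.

39.3 ng

Over Δt = 369 − 137 = 232 minutes, the level fell by a factor of 253/97.1 ≈ 2.6056.
n = log₂(2.6056) ≈ 1.3816 half-lives, so t½ = 232/1.3816 ≈ 167.92 minutes.
From t = 369 to t = 588: 97.1 × (1/2)^((588−369)/167.92) ≈ 39.321 ng.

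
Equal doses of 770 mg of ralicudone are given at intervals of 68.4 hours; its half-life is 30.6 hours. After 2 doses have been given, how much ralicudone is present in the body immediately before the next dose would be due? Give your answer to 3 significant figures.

The 2 doses were given 136.8, 68.4 hours ago.
Total = 770·(1/2)^(136.8/30.6) + 770·(1/2)^(68.4/30.6)
      = 34.73 + 163.53 ≈ 198.26 mg.

198 mg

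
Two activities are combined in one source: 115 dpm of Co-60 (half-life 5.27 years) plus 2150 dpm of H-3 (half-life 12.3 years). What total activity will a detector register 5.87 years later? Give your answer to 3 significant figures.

1600 dpm

Co-60: 115 × (1/2)^(5.87/5.27) = 115 × (1/2)^1.1139 ≈ 53.137 dpm.
H-3: 2150 × (1/2)^(5.87/12.3) = 2150 × (1/2)^0.47724 ≈ 1544.5 dpm.
Total = 53.137 + 1544.5 ≈ 1597.6 dpm.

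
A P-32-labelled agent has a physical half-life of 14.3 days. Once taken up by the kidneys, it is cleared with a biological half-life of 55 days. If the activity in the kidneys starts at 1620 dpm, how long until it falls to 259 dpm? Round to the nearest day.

30 days

1/t_eff = 1/t_phys + 1/t_biol = 1/14.3 + 1/55 = 0.088112 per day.
t_eff = 14.3 × 55 / (14.3 + 55) ≈ 11.349 days.
n = log₂(1620/259) ≈ 2.645; t = 2.645 × 11.349 ≈ 30.018 days.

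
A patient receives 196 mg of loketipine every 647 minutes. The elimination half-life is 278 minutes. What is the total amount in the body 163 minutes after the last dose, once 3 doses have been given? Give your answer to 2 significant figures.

The 3 doses were given 1457, 810, 163 minutes ago.
Total = 196·(1/2)^(1457/278) + 196·(1/2)^(810/278) + 196·(1/2)^(163/278)
      = 5.1827 + 26.011 + 130.54 ≈ 161.74 mg.

160 mg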